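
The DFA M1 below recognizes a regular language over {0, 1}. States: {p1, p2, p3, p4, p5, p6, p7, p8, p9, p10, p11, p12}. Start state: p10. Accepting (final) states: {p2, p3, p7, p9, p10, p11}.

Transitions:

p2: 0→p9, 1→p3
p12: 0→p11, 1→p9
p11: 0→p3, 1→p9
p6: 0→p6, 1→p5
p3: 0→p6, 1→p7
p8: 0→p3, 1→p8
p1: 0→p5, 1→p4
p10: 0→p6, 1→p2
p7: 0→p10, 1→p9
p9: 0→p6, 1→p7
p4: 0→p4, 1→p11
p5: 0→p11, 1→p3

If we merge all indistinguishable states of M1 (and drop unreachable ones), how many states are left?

Reachable states from the start: {p2,p3,p5,p6,p7,p9,p10,p11}. Unreachable: {p1,p4,p8,p12} — drop them.
Initial partition by acceptance: {p2,p3,p7,p9,p10,p11} | {p5,p6}.
On input 0, block {p2,p3,p7,p9,p10,p11} splits into {p2,p7,p11} and {p3,p9,p10}.
Refine {p5,p6} on symbol 0: members go to different blocks, giving {p5} and {p6}.
No further refinement is possible. Final partition (4 blocks): {p2,p7,p11} | {p5} | {p3,p9,p10} | {p6}.

4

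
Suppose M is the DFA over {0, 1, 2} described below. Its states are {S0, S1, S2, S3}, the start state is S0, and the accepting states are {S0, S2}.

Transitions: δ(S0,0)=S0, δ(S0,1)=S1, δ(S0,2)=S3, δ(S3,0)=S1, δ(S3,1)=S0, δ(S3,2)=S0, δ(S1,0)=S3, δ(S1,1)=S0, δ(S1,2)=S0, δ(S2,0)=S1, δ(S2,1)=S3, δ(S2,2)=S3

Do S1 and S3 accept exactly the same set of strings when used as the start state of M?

Yes

First remove the unreachable states {S2}; 3 states remain.
Initial partition by acceptance: {S0} | {S1,S3}.
Stable partition: {S0} | {S1,S3} — 2 equivalence classes.
S1 and S3 lie in the same block of the stable partition, so they are equivalent — no string distinguishes them.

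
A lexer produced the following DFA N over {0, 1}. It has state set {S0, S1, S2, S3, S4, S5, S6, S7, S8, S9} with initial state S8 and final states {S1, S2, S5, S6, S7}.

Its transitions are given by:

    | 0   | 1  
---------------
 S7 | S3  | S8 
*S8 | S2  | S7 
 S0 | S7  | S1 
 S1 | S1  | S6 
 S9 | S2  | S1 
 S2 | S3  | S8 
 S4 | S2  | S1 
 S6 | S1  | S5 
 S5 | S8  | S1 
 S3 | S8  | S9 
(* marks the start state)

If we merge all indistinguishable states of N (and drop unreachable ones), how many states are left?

7

States {S0,S4} cannot be reached from the start state, so discard them.
Initial partition by acceptance: {S1,S2,S5,S6,S7} | {S3,S8,S9}.
Split {S1,S2,S5,S6,S7} by δ(·,0) → {S2,S5,S7} and {S1,S6}.
Split {S2,S5,S7} by δ(·,1) → {S2,S7} and {S5}.
Split {S3,S8,S9} by δ(·,0) → {S8,S9} and {S3}.
Split {S8,S9} by δ(·,1) → {S8} and {S9}.
Split {S1,S6} by δ(·,1) → {S1} and {S6}.
No further refinement is possible. Final partition (7 blocks): {S2,S7} | {S8} | {S1} | {S5} | {S3} | {S9} | {S6}.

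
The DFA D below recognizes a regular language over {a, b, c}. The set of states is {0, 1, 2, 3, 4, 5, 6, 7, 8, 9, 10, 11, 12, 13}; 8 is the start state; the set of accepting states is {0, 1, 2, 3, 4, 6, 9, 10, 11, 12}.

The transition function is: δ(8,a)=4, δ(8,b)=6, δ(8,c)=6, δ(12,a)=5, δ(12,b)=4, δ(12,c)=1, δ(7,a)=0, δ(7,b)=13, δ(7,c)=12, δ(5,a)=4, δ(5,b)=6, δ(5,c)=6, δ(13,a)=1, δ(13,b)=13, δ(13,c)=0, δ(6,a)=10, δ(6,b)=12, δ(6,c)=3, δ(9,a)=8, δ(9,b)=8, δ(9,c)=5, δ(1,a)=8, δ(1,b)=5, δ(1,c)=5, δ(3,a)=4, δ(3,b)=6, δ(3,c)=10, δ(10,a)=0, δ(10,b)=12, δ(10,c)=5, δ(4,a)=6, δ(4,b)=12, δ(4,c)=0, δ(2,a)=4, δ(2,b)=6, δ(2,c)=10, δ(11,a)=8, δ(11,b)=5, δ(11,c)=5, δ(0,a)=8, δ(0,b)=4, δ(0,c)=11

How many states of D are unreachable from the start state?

4

No path from 8 leads to 2, 7, 9, 13; the other 10 states are all reachable.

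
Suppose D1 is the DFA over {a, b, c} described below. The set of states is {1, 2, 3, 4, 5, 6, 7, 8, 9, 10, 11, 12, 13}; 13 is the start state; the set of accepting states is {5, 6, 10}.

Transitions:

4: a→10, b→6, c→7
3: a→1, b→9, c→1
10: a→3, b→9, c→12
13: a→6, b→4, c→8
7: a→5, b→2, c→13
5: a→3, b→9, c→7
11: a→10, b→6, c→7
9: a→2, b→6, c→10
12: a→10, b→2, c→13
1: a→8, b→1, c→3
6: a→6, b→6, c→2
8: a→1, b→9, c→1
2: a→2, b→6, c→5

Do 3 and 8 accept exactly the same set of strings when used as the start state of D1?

Yes

First remove the unreachable states {11}; 12 states remain.
Initial partition by acceptance: {5,6,10} | {1,2,3,4,7,8,9,12,13}.
Split {5,6,10} by δ(·,a) → {5,10} and {6}.
On input a, block {1,2,3,4,7,8,9,12,13} splits into {1,2,3,8,9} and {4,7,12} and {13}.
On input b, block {1,2,3,8,9} splits into {1,3,8} and {2,9}.
On input b, block {1,3,8} splits into {3,8} and {1}.
On input b, block {4,7,12} splits into {7,12} and {4}.
The partition is now stable with 8 blocks: {5,10} | {3,8} | {6} | {7,12} | {13} | {2,9} | {1} | {4}.
3 and 8 lie in the same block of the stable partition, so they are equivalent — no string distinguishes them.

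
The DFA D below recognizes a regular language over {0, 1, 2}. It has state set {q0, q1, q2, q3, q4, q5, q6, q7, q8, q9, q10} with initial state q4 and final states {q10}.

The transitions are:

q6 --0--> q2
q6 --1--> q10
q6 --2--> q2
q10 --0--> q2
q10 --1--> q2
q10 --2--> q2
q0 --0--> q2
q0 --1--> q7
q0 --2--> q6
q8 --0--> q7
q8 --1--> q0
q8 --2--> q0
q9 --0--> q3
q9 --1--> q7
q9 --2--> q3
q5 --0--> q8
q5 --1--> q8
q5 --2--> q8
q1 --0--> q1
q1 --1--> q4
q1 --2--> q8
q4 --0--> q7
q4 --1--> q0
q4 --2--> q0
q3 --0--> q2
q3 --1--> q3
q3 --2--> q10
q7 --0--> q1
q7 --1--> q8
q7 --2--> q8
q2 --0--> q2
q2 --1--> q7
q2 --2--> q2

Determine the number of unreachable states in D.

No path from q4 leads to q3, q5, q9; the other 8 states are all reachable.

3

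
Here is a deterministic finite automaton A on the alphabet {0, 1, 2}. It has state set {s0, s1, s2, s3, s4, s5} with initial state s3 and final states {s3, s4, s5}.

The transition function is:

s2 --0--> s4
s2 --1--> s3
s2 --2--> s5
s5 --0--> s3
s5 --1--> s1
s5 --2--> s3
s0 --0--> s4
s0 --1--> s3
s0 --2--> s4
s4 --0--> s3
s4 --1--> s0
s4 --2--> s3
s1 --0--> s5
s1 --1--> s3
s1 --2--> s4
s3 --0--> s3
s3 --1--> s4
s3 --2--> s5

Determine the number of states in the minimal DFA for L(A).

First remove the unreachable states {s2}; 5 states remain.
Start with accepting vs non-accepting: {s3,s4,s5} | {s0,s1}.
Split {s3,s4,s5} by δ(·,1) → {s4,s5} and {s3}.
The partition is now stable with 3 blocks: {s4,s5} | {s0,s1} | {s3}.

3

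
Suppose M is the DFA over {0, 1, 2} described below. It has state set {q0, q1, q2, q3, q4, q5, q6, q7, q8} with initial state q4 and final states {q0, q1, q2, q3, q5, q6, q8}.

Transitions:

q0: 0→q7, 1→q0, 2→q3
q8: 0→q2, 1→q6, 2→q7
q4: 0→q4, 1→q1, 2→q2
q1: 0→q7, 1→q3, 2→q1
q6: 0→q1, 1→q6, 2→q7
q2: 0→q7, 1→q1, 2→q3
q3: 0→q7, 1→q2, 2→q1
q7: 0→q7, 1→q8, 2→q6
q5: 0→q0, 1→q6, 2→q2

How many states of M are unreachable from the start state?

2

Starting at q4 and following transitions, the reachable set is {q1, q2, q3, q4, q6, q7, q8}. That leaves q0, q5 unreachable — 2 in total.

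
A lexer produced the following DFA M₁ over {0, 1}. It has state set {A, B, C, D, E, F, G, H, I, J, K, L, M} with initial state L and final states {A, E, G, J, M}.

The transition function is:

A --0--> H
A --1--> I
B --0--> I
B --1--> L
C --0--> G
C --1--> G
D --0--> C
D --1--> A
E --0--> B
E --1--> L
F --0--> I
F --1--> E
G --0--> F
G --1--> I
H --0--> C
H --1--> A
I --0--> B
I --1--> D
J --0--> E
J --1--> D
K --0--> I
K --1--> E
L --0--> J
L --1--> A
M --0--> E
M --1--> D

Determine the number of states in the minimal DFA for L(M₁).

First remove the unreachable states {K,M}; 11 states remain.
Start with accepting vs non-accepting: {A,E,G,J} | {B,C,D,F,H,I,L}.
Split {A,E,G,J} by δ(·,0) → {A,E,G} and {J}.
Refine {B,C,D,F,H,I,L} on symbol 0: members go to different blocks, giving {B,D,F,H,I} and {C} and {L}.
On input 1, block {A,E,G} splits into {A,G} and {E}.
Split {B,D,F,H,I} by δ(·,0) → {B,F,I} and {D,H}.
Split {A,G} by δ(·,0) → {A} and {G}.
On input 1, block {B,F,I} splits into {B} and {F} and {I}.
Stable partition: {A} | {B} | {J} | {C} | {L} | {E} | {D,H} | {G} | {F} | {I} — 10 equivalence classes.

10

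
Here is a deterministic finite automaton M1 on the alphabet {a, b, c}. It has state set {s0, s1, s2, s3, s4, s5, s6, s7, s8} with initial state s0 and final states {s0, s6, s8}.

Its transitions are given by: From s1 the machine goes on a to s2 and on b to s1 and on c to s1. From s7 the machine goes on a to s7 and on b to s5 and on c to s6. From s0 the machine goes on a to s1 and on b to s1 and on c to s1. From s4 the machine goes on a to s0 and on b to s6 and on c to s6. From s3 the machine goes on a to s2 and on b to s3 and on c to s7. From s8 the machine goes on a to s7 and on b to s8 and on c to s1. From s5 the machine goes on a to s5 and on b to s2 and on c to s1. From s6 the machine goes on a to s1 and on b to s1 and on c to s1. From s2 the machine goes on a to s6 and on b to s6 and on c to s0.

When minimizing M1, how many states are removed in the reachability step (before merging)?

5

No path from s0 leads to s3, s4, s5, s7, s8; the other 4 states are all reachable.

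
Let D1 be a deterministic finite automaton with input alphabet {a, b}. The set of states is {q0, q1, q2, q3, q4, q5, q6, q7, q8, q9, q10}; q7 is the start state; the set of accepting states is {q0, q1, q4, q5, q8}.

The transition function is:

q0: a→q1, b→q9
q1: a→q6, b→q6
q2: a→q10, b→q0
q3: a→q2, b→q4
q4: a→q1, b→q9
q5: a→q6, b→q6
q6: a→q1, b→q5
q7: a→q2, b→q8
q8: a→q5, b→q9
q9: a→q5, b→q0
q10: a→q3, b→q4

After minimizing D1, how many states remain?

Every state is reachable, so we keep all 11.
Start with accepting vs non-accepting: {q0,q1,q4,q5,q8} | {q2,q3,q6,q7,q9,q10}.
Split {q0,q1,q4,q5,q8} by δ(·,a) → {q0,q4,q8} and {q1,q5}.
On input a, block {q2,q3,q6,q7,q9,q10} splits into {q2,q3,q7,q10} and {q6,q9}.
Split {q6,q9} by δ(·,b) → {q6} and {q9}.
The partition is now stable with 5 blocks: {q0,q4,q8} | {q2,q3,q7,q10} | {q1,q5} | {q6} | {q9}.

5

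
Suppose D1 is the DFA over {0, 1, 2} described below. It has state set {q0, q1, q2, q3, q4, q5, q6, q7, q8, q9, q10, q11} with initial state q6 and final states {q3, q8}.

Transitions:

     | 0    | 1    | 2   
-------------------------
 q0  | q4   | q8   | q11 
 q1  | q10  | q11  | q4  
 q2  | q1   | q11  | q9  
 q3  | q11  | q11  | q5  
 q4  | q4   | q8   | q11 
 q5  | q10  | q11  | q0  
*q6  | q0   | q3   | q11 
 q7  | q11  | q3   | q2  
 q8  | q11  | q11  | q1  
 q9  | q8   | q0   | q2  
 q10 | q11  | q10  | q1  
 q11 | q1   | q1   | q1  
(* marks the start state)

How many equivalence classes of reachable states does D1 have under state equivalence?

5

Reachable states from the start: {q0,q1,q3,q4,q5,q6,q8,q10,q11}. Unreachable: {q2,q7,q9} — drop them.
Initial partition by acceptance: {q3,q8} | {q0,q1,q4,q5,q6,q10,q11}.
On input 1, block {q0,q1,q4,q5,q6,q10,q11} splits into {q1,q5,q10,q11} and {q0,q4,q6}.
Split {q1,q5,q10,q11} by δ(·,2) → {q1,q5} and {q10,q11}.
Split {q10,q11} by δ(·,0) → {q10} and {q11}.
The partition is now stable with 5 blocks: {q3,q8} | {q1,q5} | {q0,q4,q6} | {q10} | {q11}.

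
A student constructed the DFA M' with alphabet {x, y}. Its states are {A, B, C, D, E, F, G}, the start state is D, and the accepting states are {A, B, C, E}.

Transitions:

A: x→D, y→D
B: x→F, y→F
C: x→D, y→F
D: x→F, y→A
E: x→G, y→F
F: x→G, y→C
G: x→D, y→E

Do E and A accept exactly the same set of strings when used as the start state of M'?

First remove the unreachable states {B}; 6 states remain.
Initial partition by acceptance: {A,C,E} | {D,F,G}.
No further refinement is possible. Final partition (2 blocks): {A,C,E} | {D,F,G}.
E and A lie in the same block of the stable partition, so they are equivalent — no string distinguishes them.

Yes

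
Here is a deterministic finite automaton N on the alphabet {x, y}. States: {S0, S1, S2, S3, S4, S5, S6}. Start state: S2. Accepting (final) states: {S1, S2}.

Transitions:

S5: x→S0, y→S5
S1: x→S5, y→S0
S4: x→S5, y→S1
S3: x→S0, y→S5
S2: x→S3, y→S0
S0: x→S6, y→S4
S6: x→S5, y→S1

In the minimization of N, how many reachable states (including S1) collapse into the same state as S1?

2

Every state is reachable, so we keep all 7.
Start with accepting vs non-accepting: {S1,S2} | {S0,S3,S4,S5,S6}.
Refine {S0,S3,S4,S5,S6} on symbol y: members go to different blocks, giving {S0,S3,S5} and {S4,S6}.
Refine {S0,S3,S5} on symbol x: members go to different blocks, giving {S3,S5} and {S0}.
The partition is now stable with 4 blocks: {S1,S2} | {S3,S5} | {S4,S6} | {S0}.
The equivalence class containing S1 is {S1,S2}, of size 2.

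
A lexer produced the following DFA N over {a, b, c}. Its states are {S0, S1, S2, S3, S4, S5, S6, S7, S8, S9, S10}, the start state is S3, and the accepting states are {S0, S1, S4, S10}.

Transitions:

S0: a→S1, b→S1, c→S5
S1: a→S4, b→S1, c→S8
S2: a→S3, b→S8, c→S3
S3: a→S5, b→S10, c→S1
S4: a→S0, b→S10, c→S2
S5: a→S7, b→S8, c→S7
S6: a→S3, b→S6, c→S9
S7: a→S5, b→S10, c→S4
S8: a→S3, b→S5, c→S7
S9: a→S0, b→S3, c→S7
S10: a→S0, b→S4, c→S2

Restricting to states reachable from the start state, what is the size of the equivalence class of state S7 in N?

First remove the unreachable states {S6,S9}; 9 states remain.
Initial partition by acceptance: {S0,S1,S4,S10} | {S2,S3,S5,S7,S8}.
Refine {S2,S3,S5,S7,S8} on symbol b: members go to different blocks, giving {S2,S5,S8} and {S3,S7}.
The partition is now stable with 3 blocks: {S0,S1,S4,S10} | {S2,S5,S8} | {S3,S7}.
The equivalence class containing S7 is {S3,S7}, of size 2.

2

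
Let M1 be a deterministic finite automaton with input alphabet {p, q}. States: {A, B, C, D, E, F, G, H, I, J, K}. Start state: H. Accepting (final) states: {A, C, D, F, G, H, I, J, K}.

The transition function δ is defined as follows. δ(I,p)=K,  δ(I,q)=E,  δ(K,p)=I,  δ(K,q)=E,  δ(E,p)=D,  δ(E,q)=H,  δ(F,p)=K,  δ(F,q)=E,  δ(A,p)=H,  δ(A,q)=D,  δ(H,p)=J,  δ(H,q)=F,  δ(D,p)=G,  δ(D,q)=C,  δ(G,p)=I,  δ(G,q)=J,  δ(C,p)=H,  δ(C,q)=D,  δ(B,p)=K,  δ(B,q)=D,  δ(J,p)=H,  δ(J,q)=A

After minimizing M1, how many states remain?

7

Reachable states from the start: {A,C,D,E,F,G,H,I,J,K}. Unreachable: {B} — drop them.
Initial partition by acceptance: {A,C,D,F,G,H,I,J,K} | {E}.
Split {A,C,D,F,G,H,I,J,K} by δ(·,q) → {A,C,D,G,H,J} and {F,I,K}.
Split {A,C,D,G,H,J} by δ(·,p) → {A,C,D,H,J} and {G}.
On input p, block {A,C,D,H,J} splits into {A,C,H,J} and {D}.
On input q, block {A,C,H,J} splits into {A,C} and {H} and {J}.
The partition is now stable with 7 blocks: {A,C} | {E} | {F,I,K} | {G} | {D} | {H} | {J}.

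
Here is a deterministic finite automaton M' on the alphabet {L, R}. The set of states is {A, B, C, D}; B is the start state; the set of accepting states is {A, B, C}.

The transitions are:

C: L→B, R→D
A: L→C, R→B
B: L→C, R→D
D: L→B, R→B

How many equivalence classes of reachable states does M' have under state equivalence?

2

States {A} cannot be reached from the start state, so discard them.
Initial partition by acceptance: {B,C} | {D}.
The partition is now stable with 2 blocks: {B,C} | {D}.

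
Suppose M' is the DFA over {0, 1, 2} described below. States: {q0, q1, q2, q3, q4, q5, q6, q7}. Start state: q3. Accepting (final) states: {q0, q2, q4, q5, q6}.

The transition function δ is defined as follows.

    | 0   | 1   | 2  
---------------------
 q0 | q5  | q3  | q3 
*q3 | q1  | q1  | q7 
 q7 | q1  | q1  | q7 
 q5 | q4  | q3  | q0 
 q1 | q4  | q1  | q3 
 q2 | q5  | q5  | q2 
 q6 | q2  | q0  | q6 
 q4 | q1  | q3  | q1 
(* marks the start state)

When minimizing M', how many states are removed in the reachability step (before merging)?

4

No path from q3 leads to q0, q2, q5, q6; the other 4 states are all reachable.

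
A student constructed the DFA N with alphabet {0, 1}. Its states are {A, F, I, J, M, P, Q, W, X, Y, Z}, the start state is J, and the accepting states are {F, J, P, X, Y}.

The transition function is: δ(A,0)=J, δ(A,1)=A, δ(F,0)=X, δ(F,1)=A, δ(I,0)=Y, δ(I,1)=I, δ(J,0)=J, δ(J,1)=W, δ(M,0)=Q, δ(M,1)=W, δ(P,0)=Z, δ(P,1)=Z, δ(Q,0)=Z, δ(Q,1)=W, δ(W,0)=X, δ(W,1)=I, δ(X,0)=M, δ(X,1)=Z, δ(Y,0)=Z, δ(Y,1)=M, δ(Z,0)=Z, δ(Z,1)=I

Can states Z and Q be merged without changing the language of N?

Reachable states from the start: {I,J,M,Q,W,X,Y,Z}. Unreachable: {A,F,P} — drop them.
P0 = {J,X,Y} | {I,M,Q,W,Z}.
Refine {J,X,Y} on symbol 0: members go to different blocks, giving {X,Y} and {J}.
Split {I,M,Q,W,Z} by δ(·,0) → {M,Q,Z} and {I,W}.
No further refinement is possible. Final partition (4 blocks): {X,Y} | {M,Q,Z} | {J} | {I,W}.
Z and Q lie in the same block of the stable partition, so they are equivalent — no string distinguishes them.

Yes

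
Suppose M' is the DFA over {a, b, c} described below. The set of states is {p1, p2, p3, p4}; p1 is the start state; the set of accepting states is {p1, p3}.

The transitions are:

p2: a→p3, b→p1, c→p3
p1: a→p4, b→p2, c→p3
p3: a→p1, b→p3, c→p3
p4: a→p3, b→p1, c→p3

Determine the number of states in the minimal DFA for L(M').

Start with accepting vs non-accepting: {p1,p3} | {p2,p4}.
On input a, block {p1,p3} splits into {p1} and {p3}.
Stable partition: {p1} | {p2,p4} | {p3} — 3 equivalence classes.

3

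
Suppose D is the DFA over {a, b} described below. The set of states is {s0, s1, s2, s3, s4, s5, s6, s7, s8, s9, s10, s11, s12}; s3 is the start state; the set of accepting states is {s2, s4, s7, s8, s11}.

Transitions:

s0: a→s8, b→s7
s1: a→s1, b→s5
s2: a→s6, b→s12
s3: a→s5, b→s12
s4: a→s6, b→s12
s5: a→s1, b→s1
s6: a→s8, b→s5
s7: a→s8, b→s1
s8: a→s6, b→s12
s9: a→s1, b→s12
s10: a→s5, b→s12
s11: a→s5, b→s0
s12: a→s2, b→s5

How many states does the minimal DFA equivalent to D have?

First remove the unreachable states {s0,s4,s7,s9,s10,s11}; 7 states remain.
Start with accepting vs non-accepting: {s2,s8} | {s1,s3,s5,s6,s12}.
On input a, block {s1,s3,s5,s6,s12} splits into {s1,s3,s5} and {s6,s12}.
Refine {s1,s3,s5} on symbol b: members go to different blocks, giving {s1,s5} and {s3}.
No further refinement is possible. Final partition (4 blocks): {s2,s8} | {s1,s5} | {s6,s12} | {s3}.

4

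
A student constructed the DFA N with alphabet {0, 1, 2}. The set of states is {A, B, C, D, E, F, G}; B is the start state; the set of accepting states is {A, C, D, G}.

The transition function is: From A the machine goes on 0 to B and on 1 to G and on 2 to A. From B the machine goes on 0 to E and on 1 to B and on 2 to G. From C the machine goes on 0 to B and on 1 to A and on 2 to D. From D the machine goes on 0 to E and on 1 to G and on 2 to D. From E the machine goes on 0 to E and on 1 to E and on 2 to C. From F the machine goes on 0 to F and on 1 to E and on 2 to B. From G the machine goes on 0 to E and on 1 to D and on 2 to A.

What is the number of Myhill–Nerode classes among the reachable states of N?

First remove the unreachable states {F}; 6 states remain.
Initial partition by acceptance: {A,C,D,G} | {B,E}.
The partition is now stable with 2 blocks: {A,C,D,G} | {B,E}.

2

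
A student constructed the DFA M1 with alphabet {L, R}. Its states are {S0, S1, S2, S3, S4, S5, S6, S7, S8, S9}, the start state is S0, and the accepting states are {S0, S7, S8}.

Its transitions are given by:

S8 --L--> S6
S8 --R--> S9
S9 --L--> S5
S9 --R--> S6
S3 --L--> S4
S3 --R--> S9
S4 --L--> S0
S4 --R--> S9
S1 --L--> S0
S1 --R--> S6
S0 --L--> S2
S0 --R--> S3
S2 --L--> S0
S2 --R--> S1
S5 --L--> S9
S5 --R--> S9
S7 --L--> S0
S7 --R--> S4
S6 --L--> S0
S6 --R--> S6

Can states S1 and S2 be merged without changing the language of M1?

Yes

States {S7,S8} cannot be reached from the start state, so discard them.
Start with accepting vs non-accepting: {S0} | {S1,S2,S3,S4,S5,S6,S9}.
Refine {S1,S2,S3,S4,S5,S6,S9} on symbol L: members go to different blocks, giving {S1,S2,S4,S6} and {S3,S5,S9}.
Split {S1,S2,S4,S6} by δ(·,R) → {S1,S2,S6} and {S4}.
On input L, block {S3,S5,S9} splits into {S5,S9} and {S3}.
On input R, block {S5,S9} splits into {S5} and {S9}.
No further refinement is possible. Final partition (6 blocks): {S0} | {S1,S2,S6} | {S5} | {S4} | {S3} | {S9}.
S1 and S2 lie in the same block of the stable partition, so they are equivalent — no string distinguishes them.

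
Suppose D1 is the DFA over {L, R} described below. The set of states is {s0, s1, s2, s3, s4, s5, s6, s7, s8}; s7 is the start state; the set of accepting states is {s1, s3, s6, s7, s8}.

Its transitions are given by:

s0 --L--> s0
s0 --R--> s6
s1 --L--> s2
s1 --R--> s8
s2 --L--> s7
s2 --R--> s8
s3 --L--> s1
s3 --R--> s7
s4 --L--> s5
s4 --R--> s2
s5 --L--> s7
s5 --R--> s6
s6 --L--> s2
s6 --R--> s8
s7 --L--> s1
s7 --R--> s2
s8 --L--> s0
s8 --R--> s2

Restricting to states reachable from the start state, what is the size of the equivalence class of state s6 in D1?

States {s3,s4,s5} cannot be reached from the start state, so discard them.
Initial partition by acceptance: {s1,s6,s7,s8} | {s0,s2}.
Split {s1,s6,s7,s8} by δ(·,L) → {s1,s6,s8} and {s7}.
Split {s1,s6,s8} by δ(·,R) → {s1,s6} and {s8}.
On input L, block {s0,s2} splits into {s0} and {s2}.
The partition is now stable with 5 blocks: {s1,s6} | {s0} | {s7} | {s8} | {s2}.
The equivalence class containing s6 is {s1,s6}, of size 2.

2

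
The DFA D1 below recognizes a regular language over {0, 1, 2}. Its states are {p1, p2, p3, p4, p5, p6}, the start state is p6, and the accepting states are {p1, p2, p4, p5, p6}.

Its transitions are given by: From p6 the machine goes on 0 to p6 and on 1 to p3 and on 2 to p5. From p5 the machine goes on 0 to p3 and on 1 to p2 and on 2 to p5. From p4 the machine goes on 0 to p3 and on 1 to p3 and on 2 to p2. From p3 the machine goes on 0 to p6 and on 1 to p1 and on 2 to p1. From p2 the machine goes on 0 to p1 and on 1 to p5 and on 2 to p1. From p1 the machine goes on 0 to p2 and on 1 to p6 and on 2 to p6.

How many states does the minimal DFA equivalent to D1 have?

States {p4} cannot be reached from the start state, so discard them.
P0 = {p1,p2,p5,p6} | {p3}.
Refine {p1,p2,p5,p6} on symbol 0: members go to different blocks, giving {p1,p2,p6} and {p5}.
Refine {p1,p2,p6} on symbol 1: members go to different blocks, giving {p1} and {p2} and {p6}.
Stable partition: {p1} | {p3} | {p5} | {p2} | {p6} — 5 equivalence classes.

5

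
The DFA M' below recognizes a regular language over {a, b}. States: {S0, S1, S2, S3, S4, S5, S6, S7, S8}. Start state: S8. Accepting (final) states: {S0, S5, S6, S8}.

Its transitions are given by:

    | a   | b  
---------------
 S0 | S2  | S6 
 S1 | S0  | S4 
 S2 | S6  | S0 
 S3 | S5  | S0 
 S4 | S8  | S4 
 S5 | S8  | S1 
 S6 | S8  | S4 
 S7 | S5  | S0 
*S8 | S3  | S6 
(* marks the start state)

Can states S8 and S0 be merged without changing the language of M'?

Yes

Reachable states from the start: {S0,S1,S2,S3,S4,S5,S6,S8}. Unreachable: {S7} — drop them.
P0 = {S0,S5,S6,S8} | {S1,S2,S3,S4}.
Split {S0,S5,S6,S8} by δ(·,a) → {S0,S8} and {S5,S6}.
Split {S1,S2,S3,S4} by δ(·,a) → {S1,S4} and {S2,S3}.
The partition is now stable with 4 blocks: {S0,S8} | {S1,S4} | {S5,S6} | {S2,S3}.
S8 and S0 lie in the same block of the stable partition, so they are equivalent — no string distinguishes them.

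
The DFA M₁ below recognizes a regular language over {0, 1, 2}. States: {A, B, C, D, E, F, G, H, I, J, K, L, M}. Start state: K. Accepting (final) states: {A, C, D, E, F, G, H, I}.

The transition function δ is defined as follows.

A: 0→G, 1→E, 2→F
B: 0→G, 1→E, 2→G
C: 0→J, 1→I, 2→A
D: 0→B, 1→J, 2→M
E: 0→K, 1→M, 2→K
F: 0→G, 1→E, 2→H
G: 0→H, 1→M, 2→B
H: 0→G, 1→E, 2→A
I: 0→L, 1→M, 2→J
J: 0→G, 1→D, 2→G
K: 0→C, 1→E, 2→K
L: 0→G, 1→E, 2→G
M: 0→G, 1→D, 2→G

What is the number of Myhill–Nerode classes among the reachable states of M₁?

8

Every state is reachable, so we keep all 13.
Start with accepting vs non-accepting: {A,C,D,E,F,G,H,I} | {B,J,K,L,M}.
On input 0, block {A,C,D,E,F,G,H,I} splits into {A,F,G,H} and {C,D,E,I}.
Refine {A,F,G,H} on symbol 1: members go to different blocks, giving {A,F,H} and {G}.
Split {B,J,K,L,M} by δ(·,0) → {B,J,L,M} and {K}.
On input 0, block {C,D,E,I} splits into {C,D,I} and {E}.
Split {B,J,L,M} by δ(·,1) → {B,L} and {J,M}.
On input 0, block {C,D,I} splits into {D,I} and {C}.
The partition is now stable with 8 blocks: {A,F,H} | {B,L} | {D,I} | {G} | {K} | {E} | {J,M} | {C}.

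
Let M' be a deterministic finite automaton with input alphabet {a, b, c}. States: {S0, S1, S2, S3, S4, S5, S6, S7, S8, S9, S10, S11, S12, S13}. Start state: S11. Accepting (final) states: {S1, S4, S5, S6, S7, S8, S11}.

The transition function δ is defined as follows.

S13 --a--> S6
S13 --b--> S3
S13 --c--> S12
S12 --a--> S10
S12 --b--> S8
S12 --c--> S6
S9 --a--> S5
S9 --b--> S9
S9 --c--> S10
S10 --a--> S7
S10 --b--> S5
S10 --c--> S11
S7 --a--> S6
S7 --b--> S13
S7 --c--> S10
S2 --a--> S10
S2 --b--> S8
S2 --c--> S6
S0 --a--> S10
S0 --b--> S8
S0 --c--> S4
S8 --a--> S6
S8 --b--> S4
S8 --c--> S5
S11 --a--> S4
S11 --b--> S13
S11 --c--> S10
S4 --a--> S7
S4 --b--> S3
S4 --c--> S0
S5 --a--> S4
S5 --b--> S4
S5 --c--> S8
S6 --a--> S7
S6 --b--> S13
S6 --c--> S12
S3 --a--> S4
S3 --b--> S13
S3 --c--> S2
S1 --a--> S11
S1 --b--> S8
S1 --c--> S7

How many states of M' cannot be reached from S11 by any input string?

2

Starting at S11 and following transitions, the reachable set is {S0, S2, S3, S4, S5, S6, S7, S8, S10, S11, S12, S13}. That leaves S1, S9 unreachable — 2 in total.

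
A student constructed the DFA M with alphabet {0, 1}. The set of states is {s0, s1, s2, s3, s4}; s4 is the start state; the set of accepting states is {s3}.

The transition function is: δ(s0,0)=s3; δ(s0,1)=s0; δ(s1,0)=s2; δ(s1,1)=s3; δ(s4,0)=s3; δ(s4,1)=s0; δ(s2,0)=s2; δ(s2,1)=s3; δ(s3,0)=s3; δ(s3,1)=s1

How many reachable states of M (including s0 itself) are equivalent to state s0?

Every state is reachable, so we keep all 5.
P0 = {s3} | {s0,s1,s2,s4}.
Refine {s0,s1,s2,s4} on symbol 0: members go to different blocks, giving {s0,s4} and {s1,s2}.
No further refinement is possible. Final partition (3 blocks): {s3} | {s0,s4} | {s1,s2}.
State s0 belongs to the block {s0,s4}, which has 2 states.

2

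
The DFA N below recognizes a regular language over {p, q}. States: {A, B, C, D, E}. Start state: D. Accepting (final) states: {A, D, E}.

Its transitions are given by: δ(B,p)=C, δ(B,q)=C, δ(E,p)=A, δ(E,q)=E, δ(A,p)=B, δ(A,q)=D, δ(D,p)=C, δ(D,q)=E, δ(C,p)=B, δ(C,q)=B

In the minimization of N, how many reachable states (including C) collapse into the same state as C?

All states are reachable from the start state.
Start with accepting vs non-accepting: {A,D,E} | {B,C}.
Split {A,D,E} by δ(·,p) → {A,D} and {E}.
Refine {A,D} on symbol q: members go to different blocks, giving {A} and {D}.
Stable partition: {A} | {B,C} | {E} | {D} — 4 equivalence classes.
The equivalence class containing C is {B,C}, of size 2.

2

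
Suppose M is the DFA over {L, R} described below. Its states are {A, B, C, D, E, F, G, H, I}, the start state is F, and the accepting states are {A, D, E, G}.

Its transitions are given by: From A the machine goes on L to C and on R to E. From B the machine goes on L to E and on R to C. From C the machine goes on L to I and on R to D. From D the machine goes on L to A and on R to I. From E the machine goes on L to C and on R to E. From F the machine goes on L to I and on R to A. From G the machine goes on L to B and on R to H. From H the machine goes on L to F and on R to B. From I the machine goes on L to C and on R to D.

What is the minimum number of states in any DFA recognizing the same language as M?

4

First remove the unreachable states {B,G,H}; 6 states remain.
Initial partition by acceptance: {A,D,E} | {C,F,I}.
On input L, block {A,D,E} splits into {A,E} and {D}.
Refine {C,F,I} on symbol R: members go to different blocks, giving {C,I} and {F}.
Stable partition: {A,E} | {C,I} | {D} | {F} — 4 equivalence classes.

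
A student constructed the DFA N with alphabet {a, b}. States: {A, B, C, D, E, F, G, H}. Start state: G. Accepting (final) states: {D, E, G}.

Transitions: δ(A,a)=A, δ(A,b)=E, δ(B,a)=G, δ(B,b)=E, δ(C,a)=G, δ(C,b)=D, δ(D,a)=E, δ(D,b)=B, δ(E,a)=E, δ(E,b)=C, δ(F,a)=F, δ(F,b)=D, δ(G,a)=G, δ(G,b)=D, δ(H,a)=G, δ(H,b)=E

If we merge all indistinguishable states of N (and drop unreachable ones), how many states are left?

3

First remove the unreachable states {A,F,H}; 5 states remain.
Start with accepting vs non-accepting: {D,E,G} | {B,C}.
Refine {D,E,G} on symbol b: members go to different blocks, giving {D,E} and {G}.
No further refinement is possible. Final partition (3 blocks): {D,E} | {B,C} | {G}.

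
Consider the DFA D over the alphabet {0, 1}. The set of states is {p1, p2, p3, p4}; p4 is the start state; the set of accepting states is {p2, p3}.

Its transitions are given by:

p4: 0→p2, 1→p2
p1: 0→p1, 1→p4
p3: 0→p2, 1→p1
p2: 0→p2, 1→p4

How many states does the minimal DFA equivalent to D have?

2

First remove the unreachable states {p1,p3}; 2 states remain.
Initial partition by acceptance: {p2} | {p4}.
The partition is now stable with 2 blocks: {p2} | {p4}.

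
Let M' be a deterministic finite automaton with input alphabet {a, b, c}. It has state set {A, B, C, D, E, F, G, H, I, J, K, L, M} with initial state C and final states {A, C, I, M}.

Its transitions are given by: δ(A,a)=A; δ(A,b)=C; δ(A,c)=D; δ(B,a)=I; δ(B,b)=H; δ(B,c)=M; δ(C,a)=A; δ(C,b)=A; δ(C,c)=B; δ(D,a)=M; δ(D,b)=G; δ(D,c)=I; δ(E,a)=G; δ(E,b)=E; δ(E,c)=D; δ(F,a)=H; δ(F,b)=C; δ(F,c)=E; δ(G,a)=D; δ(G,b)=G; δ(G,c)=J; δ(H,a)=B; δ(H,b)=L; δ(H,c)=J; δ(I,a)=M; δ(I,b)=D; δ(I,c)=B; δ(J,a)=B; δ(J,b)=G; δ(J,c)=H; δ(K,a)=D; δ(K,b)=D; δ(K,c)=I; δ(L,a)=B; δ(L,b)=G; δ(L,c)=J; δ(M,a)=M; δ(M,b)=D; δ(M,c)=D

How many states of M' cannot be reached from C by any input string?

No path from C leads to E, F, K; the other 10 states are all reachable.

3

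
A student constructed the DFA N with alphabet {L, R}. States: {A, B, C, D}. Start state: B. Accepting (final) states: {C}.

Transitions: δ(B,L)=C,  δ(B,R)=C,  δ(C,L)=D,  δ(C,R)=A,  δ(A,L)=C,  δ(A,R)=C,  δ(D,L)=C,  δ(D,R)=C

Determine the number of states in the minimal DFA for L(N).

Every state is reachable, so we keep all 4.
P0 = {C} | {A,B,D}.
Stable partition: {C} | {A,B,D} — 2 equivalence classes.

2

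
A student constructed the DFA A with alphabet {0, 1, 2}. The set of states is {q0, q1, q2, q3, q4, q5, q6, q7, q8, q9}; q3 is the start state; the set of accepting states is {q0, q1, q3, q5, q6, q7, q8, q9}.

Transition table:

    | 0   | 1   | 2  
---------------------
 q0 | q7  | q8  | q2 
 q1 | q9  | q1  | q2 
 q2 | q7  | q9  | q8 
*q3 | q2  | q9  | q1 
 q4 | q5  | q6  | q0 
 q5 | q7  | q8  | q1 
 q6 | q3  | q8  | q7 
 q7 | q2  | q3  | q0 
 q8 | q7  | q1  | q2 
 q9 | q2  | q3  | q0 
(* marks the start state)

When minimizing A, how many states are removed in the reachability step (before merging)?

Starting at q3 and following transitions, the reachable set is {q0, q1, q2, q3, q7, q8, q9}. That leaves q4, q5, q6 unreachable — 3 in total.

3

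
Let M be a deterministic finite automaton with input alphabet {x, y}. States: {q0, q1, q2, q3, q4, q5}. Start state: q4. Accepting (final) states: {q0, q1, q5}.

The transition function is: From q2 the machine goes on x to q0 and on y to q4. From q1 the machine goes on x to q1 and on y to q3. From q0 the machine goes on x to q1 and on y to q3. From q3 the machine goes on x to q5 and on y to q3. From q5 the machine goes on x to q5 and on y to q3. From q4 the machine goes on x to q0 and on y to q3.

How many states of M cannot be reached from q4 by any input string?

1

BFS from q4 reaches {q0, q1, q3, q4, q5}; the 1 state(s) q2 are never visited.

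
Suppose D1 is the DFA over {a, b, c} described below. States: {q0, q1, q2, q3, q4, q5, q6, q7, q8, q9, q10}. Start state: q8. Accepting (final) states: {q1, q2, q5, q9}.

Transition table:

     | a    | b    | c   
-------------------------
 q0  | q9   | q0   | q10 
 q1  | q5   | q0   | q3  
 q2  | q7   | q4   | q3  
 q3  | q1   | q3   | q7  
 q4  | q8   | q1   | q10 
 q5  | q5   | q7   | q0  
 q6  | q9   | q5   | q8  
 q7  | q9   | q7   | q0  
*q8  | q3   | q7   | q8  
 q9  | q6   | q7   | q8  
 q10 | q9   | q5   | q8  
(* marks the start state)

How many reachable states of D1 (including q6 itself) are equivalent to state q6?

2

States {q2,q4} cannot be reached from the start state, so discard them.
Start with accepting vs non-accepting: {q1,q5,q9} | {q0,q3,q6,q7,q8,q10}.
On input a, block {q1,q5,q9} splits into {q1,q5} and {q9}.
Refine {q0,q3,q6,q7,q8,q10} on symbol a: members go to different blocks, giving {q0,q6,q7,q10} and {q3} and {q8}.
Refine {q1,q5} on symbol c: members go to different blocks, giving {q1} and {q5}.
Refine {q0,q6,q7,q10} on symbol b: members go to different blocks, giving {q0,q7} and {q6,q10}.
Refine {q0,q7} on symbol c: members go to different blocks, giving {q0} and {q7}.
No further refinement is possible. Final partition (8 blocks): {q1} | {q0} | {q9} | {q3} | {q8} | {q5} | {q6,q10} | {q7}.
The equivalence class containing q6 is {q6,q10}, of size 2.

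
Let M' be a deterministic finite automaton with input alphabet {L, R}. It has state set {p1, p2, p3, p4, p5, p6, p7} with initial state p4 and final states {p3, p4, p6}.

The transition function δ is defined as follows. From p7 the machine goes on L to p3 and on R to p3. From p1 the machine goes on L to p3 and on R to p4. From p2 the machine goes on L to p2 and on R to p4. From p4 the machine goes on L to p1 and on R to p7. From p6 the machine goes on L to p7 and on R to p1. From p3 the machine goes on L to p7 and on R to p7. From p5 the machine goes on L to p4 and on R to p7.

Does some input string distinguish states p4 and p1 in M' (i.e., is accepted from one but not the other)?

States {p2,p5,p6} cannot be reached from the start state, so discard them.
Start with accepting vs non-accepting: {p3,p4} | {p1,p7}.
No further refinement is possible. Final partition (2 blocks): {p3,p4} | {p1,p7}.
p4 and p1 end up in different blocks, so they are distinguishable. For instance, the string 'ε' is accepted from only p4.

Yes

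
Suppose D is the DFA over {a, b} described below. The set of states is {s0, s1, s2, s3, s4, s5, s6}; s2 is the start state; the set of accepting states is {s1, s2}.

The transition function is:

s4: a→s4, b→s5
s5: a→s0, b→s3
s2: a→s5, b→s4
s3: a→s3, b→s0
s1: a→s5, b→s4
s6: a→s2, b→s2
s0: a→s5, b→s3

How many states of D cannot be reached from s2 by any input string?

2

No path from s2 leads to s1, s6; the other 5 states are all reachable.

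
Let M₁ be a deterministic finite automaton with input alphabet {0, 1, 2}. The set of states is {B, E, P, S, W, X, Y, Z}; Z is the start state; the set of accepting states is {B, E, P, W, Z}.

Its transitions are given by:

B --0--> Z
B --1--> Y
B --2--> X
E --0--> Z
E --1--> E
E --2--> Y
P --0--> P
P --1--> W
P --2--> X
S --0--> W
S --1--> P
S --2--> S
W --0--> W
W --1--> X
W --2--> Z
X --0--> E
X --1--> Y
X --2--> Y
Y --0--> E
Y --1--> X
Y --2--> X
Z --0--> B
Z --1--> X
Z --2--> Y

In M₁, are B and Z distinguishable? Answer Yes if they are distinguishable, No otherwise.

First remove the unreachable states {P,S,W}; 5 states remain.
Start with accepting vs non-accepting: {B,E,Z} | {X,Y}.
On input 1, block {B,E,Z} splits into {B,Z} and {E}.
The partition is now stable with 3 blocks: {B,Z} | {X,Y} | {E}.
B and Z lie in the same block of the stable partition, so they are equivalent — no string distinguishes them.

No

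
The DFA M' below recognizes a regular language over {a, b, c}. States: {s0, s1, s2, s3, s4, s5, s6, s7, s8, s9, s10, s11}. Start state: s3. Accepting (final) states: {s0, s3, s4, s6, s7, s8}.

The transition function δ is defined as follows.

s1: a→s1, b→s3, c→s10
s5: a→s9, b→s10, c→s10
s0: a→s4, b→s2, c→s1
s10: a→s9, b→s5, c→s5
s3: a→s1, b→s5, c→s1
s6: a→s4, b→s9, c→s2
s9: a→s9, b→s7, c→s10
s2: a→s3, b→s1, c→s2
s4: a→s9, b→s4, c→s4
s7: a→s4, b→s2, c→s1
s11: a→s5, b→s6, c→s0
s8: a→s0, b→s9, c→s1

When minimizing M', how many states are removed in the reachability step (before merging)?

Starting at s3 and following transitions, the reachable set is {s1, s2, s3, s4, s5, s7, s9, s10}. That leaves s0, s6, s8, s11 unreachable — 4 in total.

4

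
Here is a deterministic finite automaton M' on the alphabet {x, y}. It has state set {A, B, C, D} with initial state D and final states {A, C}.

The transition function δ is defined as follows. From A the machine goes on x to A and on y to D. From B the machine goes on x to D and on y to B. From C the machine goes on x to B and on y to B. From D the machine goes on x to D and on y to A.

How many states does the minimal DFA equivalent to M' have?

2

Reachable states from the start: {A,D}. Unreachable: {B,C} — drop them.
P0 = {A} | {D}.
No further refinement is possible. Final partition (2 blocks): {A} | {D}.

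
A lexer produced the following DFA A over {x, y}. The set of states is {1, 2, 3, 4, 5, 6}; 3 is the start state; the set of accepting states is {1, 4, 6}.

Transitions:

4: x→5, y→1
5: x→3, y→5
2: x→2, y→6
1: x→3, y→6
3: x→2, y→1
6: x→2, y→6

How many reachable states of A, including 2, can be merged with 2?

States {4,5} cannot be reached from the start state, so discard them.
P0 = {1,6} | {2,3}.
Stable partition: {1,6} | {2,3} — 2 equivalence classes.
The equivalence class containing 2 is {2,3}, of size 2.

2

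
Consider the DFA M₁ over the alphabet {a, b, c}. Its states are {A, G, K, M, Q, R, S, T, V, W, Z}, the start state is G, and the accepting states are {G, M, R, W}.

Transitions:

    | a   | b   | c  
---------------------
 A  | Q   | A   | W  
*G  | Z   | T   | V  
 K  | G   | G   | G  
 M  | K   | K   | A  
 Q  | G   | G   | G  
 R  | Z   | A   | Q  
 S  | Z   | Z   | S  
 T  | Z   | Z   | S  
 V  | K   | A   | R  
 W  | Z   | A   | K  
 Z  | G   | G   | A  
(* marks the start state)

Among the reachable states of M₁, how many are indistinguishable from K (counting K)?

States {M} cannot be reached from the start state, so discard them.
Initial partition by acceptance: {G,R,W} | {A,K,Q,S,T,V,Z}.
Split {A,K,Q,S,T,V,Z} by δ(·,a) → {A,S,T,V} and {K,Q,Z}.
Refine {G,R,W} on symbol c: members go to different blocks, giving {R,W} and {G}.
Split {A,S,T,V} by δ(·,b) → {S,T} and {A,V}.
Refine {K,Q,Z} on symbol c: members go to different blocks, giving {K,Q} and {Z}.
No further refinement is possible. Final partition (6 blocks): {R,W} | {S,T} | {K,Q} | {G} | {A,V} | {Z}.
The equivalence class containing K is {K,Q}, of size 2.

2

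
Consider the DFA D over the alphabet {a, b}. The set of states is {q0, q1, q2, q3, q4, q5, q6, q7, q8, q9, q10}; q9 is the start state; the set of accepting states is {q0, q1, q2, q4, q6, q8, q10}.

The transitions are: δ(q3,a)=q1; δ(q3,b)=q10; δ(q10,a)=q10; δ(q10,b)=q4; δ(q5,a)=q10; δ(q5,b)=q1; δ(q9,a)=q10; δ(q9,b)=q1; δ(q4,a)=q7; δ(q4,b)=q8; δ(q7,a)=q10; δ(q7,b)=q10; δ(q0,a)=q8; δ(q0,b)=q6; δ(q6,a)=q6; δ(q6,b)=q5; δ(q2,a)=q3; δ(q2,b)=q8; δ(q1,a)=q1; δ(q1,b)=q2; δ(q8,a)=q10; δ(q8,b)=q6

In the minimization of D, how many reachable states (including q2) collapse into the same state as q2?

States {q0} cannot be reached from the start state, so discard them.
P0 = {q1,q2,q4,q6,q8,q10} | {q3,q5,q7,q9}.
On input a, block {q1,q2,q4,q6,q8,q10} splits into {q1,q6,q8,q10} and {q2,q4}.
Refine {q1,q6,q8,q10} on symbol b: members go to different blocks, giving {q1,q10} and {q6} and {q8}.
Stable partition: {q1,q10} | {q3,q5,q7,q9} | {q2,q4} | {q6} | {q8} — 5 equivalence classes.
The equivalence class containing q2 is {q2,q4}, of size 2.

2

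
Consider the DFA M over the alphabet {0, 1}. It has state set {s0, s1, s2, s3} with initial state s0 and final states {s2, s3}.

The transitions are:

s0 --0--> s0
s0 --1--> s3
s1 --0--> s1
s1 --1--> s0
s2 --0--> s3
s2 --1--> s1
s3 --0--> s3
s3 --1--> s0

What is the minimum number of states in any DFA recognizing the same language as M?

2

States {s1,s2} cannot be reached from the start state, so discard them.
Start with accepting vs non-accepting: {s3} | {s0}.
No further refinement is possible. Final partition (2 blocks): {s3} | {s0}.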